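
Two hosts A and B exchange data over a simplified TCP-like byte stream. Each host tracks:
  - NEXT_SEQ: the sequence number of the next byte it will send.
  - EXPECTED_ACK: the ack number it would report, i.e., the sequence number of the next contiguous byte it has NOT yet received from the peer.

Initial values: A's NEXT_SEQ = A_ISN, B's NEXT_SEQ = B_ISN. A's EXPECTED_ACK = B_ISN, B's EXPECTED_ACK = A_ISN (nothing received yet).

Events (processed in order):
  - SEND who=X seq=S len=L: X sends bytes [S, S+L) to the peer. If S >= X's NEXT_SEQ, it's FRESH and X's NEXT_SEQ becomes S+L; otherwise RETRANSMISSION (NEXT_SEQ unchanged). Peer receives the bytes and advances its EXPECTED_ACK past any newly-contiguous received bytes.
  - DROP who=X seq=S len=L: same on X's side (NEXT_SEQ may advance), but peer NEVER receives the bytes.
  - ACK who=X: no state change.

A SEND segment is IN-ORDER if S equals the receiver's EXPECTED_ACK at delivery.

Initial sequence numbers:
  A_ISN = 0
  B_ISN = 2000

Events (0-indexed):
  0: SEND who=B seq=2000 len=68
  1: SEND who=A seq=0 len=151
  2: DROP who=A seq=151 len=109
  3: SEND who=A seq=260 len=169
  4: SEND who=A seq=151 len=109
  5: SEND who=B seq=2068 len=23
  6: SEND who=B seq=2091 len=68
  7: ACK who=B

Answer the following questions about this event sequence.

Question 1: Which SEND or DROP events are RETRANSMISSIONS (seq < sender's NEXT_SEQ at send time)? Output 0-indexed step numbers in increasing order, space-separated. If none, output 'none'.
Step 0: SEND seq=2000 -> fresh
Step 1: SEND seq=0 -> fresh
Step 2: DROP seq=151 -> fresh
Step 3: SEND seq=260 -> fresh
Step 4: SEND seq=151 -> retransmit
Step 5: SEND seq=2068 -> fresh
Step 6: SEND seq=2091 -> fresh

Answer: 4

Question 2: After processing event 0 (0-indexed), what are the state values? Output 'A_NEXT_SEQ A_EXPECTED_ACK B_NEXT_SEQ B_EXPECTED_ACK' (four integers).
After event 0: A_seq=0 A_ack=2068 B_seq=2068 B_ack=0

0 2068 2068 0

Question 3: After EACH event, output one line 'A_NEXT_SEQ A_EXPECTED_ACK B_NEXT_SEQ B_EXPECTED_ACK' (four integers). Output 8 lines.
0 2068 2068 0
151 2068 2068 151
260 2068 2068 151
429 2068 2068 151
429 2068 2068 429
429 2091 2091 429
429 2159 2159 429
429 2159 2159 429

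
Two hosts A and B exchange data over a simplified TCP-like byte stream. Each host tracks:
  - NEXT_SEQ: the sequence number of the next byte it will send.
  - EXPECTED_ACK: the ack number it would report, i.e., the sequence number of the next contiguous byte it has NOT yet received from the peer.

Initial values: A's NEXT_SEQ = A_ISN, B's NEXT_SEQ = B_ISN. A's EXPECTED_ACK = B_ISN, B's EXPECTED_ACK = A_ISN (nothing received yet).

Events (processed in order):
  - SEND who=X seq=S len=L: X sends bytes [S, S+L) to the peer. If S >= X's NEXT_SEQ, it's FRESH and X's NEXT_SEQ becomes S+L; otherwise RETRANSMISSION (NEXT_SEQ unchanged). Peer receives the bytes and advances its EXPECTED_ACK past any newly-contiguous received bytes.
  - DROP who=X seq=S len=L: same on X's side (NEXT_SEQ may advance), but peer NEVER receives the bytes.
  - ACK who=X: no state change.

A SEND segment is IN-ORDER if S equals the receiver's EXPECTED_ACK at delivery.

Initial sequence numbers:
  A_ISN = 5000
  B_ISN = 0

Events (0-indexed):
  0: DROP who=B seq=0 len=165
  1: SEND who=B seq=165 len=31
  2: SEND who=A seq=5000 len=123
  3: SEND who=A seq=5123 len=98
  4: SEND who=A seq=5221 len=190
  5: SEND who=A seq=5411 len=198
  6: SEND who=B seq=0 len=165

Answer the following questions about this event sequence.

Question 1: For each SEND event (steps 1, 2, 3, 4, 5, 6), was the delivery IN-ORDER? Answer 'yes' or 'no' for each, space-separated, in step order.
Step 1: SEND seq=165 -> out-of-order
Step 2: SEND seq=5000 -> in-order
Step 3: SEND seq=5123 -> in-order
Step 4: SEND seq=5221 -> in-order
Step 5: SEND seq=5411 -> in-order
Step 6: SEND seq=0 -> in-order

Answer: no yes yes yes yes yes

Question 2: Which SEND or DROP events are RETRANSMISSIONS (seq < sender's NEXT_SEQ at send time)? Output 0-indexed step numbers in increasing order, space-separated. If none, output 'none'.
Step 0: DROP seq=0 -> fresh
Step 1: SEND seq=165 -> fresh
Step 2: SEND seq=5000 -> fresh
Step 3: SEND seq=5123 -> fresh
Step 4: SEND seq=5221 -> fresh
Step 5: SEND seq=5411 -> fresh
Step 6: SEND seq=0 -> retransmit

Answer: 6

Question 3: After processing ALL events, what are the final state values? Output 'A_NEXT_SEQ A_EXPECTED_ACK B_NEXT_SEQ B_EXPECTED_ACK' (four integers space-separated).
Answer: 5609 196 196 5609

Derivation:
After event 0: A_seq=5000 A_ack=0 B_seq=165 B_ack=5000
After event 1: A_seq=5000 A_ack=0 B_seq=196 B_ack=5000
After event 2: A_seq=5123 A_ack=0 B_seq=196 B_ack=5123
After event 3: A_seq=5221 A_ack=0 B_seq=196 B_ack=5221
After event 4: A_seq=5411 A_ack=0 B_seq=196 B_ack=5411
After event 5: A_seq=5609 A_ack=0 B_seq=196 B_ack=5609
After event 6: A_seq=5609 A_ack=196 B_seq=196 B_ack=5609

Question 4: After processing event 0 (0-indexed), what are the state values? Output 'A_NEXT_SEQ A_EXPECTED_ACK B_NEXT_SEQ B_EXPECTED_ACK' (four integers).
After event 0: A_seq=5000 A_ack=0 B_seq=165 B_ack=5000

5000 0 165 5000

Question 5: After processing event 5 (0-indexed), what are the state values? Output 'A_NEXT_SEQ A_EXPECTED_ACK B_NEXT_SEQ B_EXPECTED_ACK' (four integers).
After event 0: A_seq=5000 A_ack=0 B_seq=165 B_ack=5000
After event 1: A_seq=5000 A_ack=0 B_seq=196 B_ack=5000
After event 2: A_seq=5123 A_ack=0 B_seq=196 B_ack=5123
After event 3: A_seq=5221 A_ack=0 B_seq=196 B_ack=5221
After event 4: A_seq=5411 A_ack=0 B_seq=196 B_ack=5411
After event 5: A_seq=5609 A_ack=0 B_seq=196 B_ack=5609

5609 0 196 5609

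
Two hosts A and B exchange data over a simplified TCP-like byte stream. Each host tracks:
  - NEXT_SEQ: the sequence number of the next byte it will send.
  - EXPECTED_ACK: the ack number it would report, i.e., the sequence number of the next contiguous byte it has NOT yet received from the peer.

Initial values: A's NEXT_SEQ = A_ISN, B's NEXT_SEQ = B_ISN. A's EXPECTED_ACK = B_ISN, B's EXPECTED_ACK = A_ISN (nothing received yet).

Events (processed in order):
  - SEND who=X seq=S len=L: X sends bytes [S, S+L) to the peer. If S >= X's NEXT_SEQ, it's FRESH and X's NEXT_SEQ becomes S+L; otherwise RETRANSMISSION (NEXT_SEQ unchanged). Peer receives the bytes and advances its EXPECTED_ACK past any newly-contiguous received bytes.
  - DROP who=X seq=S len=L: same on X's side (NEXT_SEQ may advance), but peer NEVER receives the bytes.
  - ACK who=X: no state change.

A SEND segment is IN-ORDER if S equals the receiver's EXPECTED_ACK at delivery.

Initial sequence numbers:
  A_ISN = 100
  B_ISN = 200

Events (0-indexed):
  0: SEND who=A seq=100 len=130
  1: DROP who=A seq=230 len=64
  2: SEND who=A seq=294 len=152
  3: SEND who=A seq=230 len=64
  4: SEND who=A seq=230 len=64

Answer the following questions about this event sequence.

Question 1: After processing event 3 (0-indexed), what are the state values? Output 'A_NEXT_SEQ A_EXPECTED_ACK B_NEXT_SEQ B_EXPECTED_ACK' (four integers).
After event 0: A_seq=230 A_ack=200 B_seq=200 B_ack=230
After event 1: A_seq=294 A_ack=200 B_seq=200 B_ack=230
After event 2: A_seq=446 A_ack=200 B_seq=200 B_ack=230
After event 3: A_seq=446 A_ack=200 B_seq=200 B_ack=446

446 200 200 446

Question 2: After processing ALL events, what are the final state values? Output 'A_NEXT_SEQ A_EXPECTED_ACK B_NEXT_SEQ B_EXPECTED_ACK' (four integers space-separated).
Answer: 446 200 200 446

Derivation:
After event 0: A_seq=230 A_ack=200 B_seq=200 B_ack=230
After event 1: A_seq=294 A_ack=200 B_seq=200 B_ack=230
After event 2: A_seq=446 A_ack=200 B_seq=200 B_ack=230
After event 3: A_seq=446 A_ack=200 B_seq=200 B_ack=446
After event 4: A_seq=446 A_ack=200 B_seq=200 B_ack=446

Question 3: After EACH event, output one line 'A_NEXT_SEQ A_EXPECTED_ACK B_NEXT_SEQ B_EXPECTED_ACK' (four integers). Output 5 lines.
230 200 200 230
294 200 200 230
446 200 200 230
446 200 200 446
446 200 200 446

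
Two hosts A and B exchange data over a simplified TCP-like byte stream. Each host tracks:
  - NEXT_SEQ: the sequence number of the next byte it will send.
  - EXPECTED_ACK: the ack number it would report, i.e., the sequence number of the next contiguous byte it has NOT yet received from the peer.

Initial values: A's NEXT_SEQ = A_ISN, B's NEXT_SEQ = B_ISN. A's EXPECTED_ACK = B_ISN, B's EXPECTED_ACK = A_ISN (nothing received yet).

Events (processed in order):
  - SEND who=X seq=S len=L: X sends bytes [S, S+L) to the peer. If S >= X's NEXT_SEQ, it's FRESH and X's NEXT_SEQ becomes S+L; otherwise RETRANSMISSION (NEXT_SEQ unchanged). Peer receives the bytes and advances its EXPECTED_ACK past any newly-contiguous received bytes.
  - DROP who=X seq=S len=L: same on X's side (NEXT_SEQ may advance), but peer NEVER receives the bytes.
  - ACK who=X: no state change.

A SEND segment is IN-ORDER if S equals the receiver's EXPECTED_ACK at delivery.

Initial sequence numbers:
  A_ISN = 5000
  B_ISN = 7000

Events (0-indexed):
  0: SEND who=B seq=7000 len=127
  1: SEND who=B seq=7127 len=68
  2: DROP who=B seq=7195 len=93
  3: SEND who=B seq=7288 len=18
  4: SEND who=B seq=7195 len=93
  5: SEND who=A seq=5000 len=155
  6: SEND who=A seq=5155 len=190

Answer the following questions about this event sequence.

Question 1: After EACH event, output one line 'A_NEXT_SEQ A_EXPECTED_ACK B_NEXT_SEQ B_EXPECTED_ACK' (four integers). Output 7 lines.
5000 7127 7127 5000
5000 7195 7195 5000
5000 7195 7288 5000
5000 7195 7306 5000
5000 7306 7306 5000
5155 7306 7306 5155
5345 7306 7306 5345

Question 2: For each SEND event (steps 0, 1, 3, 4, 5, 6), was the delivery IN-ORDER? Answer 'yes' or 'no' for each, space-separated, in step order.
Step 0: SEND seq=7000 -> in-order
Step 1: SEND seq=7127 -> in-order
Step 3: SEND seq=7288 -> out-of-order
Step 4: SEND seq=7195 -> in-order
Step 5: SEND seq=5000 -> in-order
Step 6: SEND seq=5155 -> in-order

Answer: yes yes no yes yes yes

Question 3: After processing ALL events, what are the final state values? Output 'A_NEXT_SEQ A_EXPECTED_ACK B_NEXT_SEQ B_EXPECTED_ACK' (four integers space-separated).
Answer: 5345 7306 7306 5345

Derivation:
After event 0: A_seq=5000 A_ack=7127 B_seq=7127 B_ack=5000
After event 1: A_seq=5000 A_ack=7195 B_seq=7195 B_ack=5000
After event 2: A_seq=5000 A_ack=7195 B_seq=7288 B_ack=5000
After event 3: A_seq=5000 A_ack=7195 B_seq=7306 B_ack=5000
After event 4: A_seq=5000 A_ack=7306 B_seq=7306 B_ack=5000
After event 5: A_seq=5155 A_ack=7306 B_seq=7306 B_ack=5155
After event 6: A_seq=5345 A_ack=7306 B_seq=7306 B_ack=5345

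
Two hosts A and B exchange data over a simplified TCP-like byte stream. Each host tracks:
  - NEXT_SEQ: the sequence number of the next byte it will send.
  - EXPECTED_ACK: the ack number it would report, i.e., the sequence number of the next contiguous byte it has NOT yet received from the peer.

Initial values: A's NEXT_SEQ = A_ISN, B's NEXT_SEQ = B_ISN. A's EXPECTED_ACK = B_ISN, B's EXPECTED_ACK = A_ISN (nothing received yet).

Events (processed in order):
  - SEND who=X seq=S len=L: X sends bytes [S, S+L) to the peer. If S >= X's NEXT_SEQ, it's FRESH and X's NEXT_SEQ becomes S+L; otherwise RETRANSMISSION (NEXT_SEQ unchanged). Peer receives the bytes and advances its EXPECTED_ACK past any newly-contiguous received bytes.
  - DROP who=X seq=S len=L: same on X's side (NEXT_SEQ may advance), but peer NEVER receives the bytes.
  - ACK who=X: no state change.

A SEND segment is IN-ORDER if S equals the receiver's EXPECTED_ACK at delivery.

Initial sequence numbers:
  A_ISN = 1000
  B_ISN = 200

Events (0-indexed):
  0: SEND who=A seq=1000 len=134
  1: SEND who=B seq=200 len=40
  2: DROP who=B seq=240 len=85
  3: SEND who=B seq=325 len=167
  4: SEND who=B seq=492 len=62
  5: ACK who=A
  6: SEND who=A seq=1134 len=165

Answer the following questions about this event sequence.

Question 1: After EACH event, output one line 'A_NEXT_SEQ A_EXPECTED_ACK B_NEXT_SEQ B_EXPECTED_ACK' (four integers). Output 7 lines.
1134 200 200 1134
1134 240 240 1134
1134 240 325 1134
1134 240 492 1134
1134 240 554 1134
1134 240 554 1134
1299 240 554 1299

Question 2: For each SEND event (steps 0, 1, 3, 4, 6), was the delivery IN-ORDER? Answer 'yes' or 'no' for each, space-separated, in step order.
Answer: yes yes no no yes

Derivation:
Step 0: SEND seq=1000 -> in-order
Step 1: SEND seq=200 -> in-order
Step 3: SEND seq=325 -> out-of-order
Step 4: SEND seq=492 -> out-of-order
Step 6: SEND seq=1134 -> in-order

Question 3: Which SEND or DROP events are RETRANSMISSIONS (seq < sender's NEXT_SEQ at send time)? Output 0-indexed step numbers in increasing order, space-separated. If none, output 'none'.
Step 0: SEND seq=1000 -> fresh
Step 1: SEND seq=200 -> fresh
Step 2: DROP seq=240 -> fresh
Step 3: SEND seq=325 -> fresh
Step 4: SEND seq=492 -> fresh
Step 6: SEND seq=1134 -> fresh

Answer: none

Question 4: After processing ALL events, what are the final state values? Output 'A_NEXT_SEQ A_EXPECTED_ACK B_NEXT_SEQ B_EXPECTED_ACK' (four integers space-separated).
After event 0: A_seq=1134 A_ack=200 B_seq=200 B_ack=1134
After event 1: A_seq=1134 A_ack=240 B_seq=240 B_ack=1134
After event 2: A_seq=1134 A_ack=240 B_seq=325 B_ack=1134
After event 3: A_seq=1134 A_ack=240 B_seq=492 B_ack=1134
After event 4: A_seq=1134 A_ack=240 B_seq=554 B_ack=1134
After event 5: A_seq=1134 A_ack=240 B_seq=554 B_ack=1134
After event 6: A_seq=1299 A_ack=240 B_seq=554 B_ack=1299

Answer: 1299 240 554 1299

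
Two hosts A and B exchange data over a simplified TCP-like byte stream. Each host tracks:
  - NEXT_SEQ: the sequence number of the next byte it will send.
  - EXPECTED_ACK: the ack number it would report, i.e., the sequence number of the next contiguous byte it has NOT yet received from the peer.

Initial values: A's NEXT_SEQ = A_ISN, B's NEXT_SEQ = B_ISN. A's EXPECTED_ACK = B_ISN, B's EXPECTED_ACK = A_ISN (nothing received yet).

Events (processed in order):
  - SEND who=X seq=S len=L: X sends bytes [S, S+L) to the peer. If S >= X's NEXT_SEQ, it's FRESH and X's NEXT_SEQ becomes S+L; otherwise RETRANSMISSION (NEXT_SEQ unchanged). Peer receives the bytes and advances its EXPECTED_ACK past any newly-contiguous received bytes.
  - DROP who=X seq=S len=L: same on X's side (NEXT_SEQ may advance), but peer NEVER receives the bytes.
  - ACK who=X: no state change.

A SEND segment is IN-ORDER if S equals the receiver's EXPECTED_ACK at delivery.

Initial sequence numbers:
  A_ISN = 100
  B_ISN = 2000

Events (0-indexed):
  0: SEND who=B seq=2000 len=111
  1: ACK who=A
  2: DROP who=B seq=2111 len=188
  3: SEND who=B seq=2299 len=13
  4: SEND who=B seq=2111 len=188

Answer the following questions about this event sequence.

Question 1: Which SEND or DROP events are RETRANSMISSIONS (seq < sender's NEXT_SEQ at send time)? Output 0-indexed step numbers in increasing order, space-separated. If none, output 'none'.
Step 0: SEND seq=2000 -> fresh
Step 2: DROP seq=2111 -> fresh
Step 3: SEND seq=2299 -> fresh
Step 4: SEND seq=2111 -> retransmit

Answer: 4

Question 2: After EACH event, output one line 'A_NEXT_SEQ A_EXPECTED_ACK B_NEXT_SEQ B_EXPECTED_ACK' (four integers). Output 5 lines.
100 2111 2111 100
100 2111 2111 100
100 2111 2299 100
100 2111 2312 100
100 2312 2312 100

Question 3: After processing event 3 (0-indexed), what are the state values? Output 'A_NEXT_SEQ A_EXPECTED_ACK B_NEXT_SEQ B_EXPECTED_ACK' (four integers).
After event 0: A_seq=100 A_ack=2111 B_seq=2111 B_ack=100
After event 1: A_seq=100 A_ack=2111 B_seq=2111 B_ack=100
After event 2: A_seq=100 A_ack=2111 B_seq=2299 B_ack=100
After event 3: A_seq=100 A_ack=2111 B_seq=2312 B_ack=100

100 2111 2312 100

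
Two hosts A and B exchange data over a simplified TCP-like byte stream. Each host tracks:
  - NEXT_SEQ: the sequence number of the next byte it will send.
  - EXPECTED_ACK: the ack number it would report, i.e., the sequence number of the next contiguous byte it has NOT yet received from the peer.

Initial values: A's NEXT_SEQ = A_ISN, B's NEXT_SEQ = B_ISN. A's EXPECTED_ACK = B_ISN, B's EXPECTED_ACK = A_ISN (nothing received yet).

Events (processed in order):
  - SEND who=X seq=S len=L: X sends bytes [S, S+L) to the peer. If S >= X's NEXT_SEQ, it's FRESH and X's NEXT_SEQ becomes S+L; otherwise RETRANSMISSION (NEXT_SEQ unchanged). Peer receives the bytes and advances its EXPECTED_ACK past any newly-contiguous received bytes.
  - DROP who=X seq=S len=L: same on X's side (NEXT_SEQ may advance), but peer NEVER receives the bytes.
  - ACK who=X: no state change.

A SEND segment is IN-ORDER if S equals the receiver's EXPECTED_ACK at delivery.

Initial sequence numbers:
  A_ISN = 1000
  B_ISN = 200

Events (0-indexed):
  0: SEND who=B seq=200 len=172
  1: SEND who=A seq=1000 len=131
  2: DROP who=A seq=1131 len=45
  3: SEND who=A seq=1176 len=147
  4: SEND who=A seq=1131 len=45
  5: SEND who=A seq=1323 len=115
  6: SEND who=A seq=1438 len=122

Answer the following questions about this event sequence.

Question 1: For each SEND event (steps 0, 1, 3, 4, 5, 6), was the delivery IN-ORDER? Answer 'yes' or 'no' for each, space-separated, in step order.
Step 0: SEND seq=200 -> in-order
Step 1: SEND seq=1000 -> in-order
Step 3: SEND seq=1176 -> out-of-order
Step 4: SEND seq=1131 -> in-order
Step 5: SEND seq=1323 -> in-order
Step 6: SEND seq=1438 -> in-order

Answer: yes yes no yes yes yes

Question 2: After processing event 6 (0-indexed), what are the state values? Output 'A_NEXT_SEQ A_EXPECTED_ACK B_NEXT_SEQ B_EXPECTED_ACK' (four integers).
After event 0: A_seq=1000 A_ack=372 B_seq=372 B_ack=1000
After event 1: A_seq=1131 A_ack=372 B_seq=372 B_ack=1131
After event 2: A_seq=1176 A_ack=372 B_seq=372 B_ack=1131
After event 3: A_seq=1323 A_ack=372 B_seq=372 B_ack=1131
After event 4: A_seq=1323 A_ack=372 B_seq=372 B_ack=1323
After event 5: A_seq=1438 A_ack=372 B_seq=372 B_ack=1438
After event 6: A_seq=1560 A_ack=372 B_seq=372 B_ack=1560

1560 372 372 1560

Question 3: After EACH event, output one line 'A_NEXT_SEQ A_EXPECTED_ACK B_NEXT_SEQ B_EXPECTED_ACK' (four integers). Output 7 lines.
1000 372 372 1000
1131 372 372 1131
1176 372 372 1131
1323 372 372 1131
1323 372 372 1323
1438 372 372 1438
1560 372 372 1560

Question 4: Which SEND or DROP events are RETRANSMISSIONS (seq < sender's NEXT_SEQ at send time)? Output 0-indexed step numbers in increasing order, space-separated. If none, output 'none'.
Answer: 4

Derivation:
Step 0: SEND seq=200 -> fresh
Step 1: SEND seq=1000 -> fresh
Step 2: DROP seq=1131 -> fresh
Step 3: SEND seq=1176 -> fresh
Step 4: SEND seq=1131 -> retransmit
Step 5: SEND seq=1323 -> fresh
Step 6: SEND seq=1438 -> fresh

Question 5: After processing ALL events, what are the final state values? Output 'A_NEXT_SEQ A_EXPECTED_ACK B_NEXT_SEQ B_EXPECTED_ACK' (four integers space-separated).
After event 0: A_seq=1000 A_ack=372 B_seq=372 B_ack=1000
After event 1: A_seq=1131 A_ack=372 B_seq=372 B_ack=1131
After event 2: A_seq=1176 A_ack=372 B_seq=372 B_ack=1131
After event 3: A_seq=1323 A_ack=372 B_seq=372 B_ack=1131
After event 4: A_seq=1323 A_ack=372 B_seq=372 B_ack=1323
After event 5: A_seq=1438 A_ack=372 B_seq=372 B_ack=1438
After event 6: A_seq=1560 A_ack=372 B_seq=372 B_ack=1560

Answer: 1560 372 372 1560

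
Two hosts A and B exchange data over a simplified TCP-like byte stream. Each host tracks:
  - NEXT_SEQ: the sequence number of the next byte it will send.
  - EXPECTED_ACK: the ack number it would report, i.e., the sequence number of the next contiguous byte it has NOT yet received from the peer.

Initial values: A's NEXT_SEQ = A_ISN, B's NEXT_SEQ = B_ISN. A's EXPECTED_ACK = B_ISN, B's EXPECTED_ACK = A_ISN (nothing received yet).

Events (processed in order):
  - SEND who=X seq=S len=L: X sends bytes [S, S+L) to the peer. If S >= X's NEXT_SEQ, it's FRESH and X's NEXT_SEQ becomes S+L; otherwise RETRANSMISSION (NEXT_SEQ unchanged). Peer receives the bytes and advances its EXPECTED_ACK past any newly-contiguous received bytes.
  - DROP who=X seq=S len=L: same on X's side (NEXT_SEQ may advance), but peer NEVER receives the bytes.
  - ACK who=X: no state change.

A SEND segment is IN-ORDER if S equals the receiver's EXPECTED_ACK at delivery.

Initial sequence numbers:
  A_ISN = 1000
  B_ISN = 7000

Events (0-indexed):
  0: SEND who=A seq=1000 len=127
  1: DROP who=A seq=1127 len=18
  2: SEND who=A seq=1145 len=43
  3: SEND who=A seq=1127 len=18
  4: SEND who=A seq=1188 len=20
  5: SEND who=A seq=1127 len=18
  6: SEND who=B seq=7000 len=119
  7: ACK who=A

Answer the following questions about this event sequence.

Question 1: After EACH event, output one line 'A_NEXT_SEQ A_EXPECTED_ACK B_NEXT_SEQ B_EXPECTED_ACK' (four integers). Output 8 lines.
1127 7000 7000 1127
1145 7000 7000 1127
1188 7000 7000 1127
1188 7000 7000 1188
1208 7000 7000 1208
1208 7000 7000 1208
1208 7119 7119 1208
1208 7119 7119 1208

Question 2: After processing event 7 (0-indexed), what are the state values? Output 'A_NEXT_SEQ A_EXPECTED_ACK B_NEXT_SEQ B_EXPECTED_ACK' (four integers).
After event 0: A_seq=1127 A_ack=7000 B_seq=7000 B_ack=1127
After event 1: A_seq=1145 A_ack=7000 B_seq=7000 B_ack=1127
After event 2: A_seq=1188 A_ack=7000 B_seq=7000 B_ack=1127
After event 3: A_seq=1188 A_ack=7000 B_seq=7000 B_ack=1188
After event 4: A_seq=1208 A_ack=7000 B_seq=7000 B_ack=1208
After event 5: A_seq=1208 A_ack=7000 B_seq=7000 B_ack=1208
After event 6: A_seq=1208 A_ack=7119 B_seq=7119 B_ack=1208
After event 7: A_seq=1208 A_ack=7119 B_seq=7119 B_ack=1208

1208 7119 7119 1208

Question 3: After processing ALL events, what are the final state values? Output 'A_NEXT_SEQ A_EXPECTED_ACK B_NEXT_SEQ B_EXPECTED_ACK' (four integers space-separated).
Answer: 1208 7119 7119 1208

Derivation:
After event 0: A_seq=1127 A_ack=7000 B_seq=7000 B_ack=1127
After event 1: A_seq=1145 A_ack=7000 B_seq=7000 B_ack=1127
After event 2: A_seq=1188 A_ack=7000 B_seq=7000 B_ack=1127
After event 3: A_seq=1188 A_ack=7000 B_seq=7000 B_ack=1188
After event 4: A_seq=1208 A_ack=7000 B_seq=7000 B_ack=1208
After event 5: A_seq=1208 A_ack=7000 B_seq=7000 B_ack=1208
After event 6: A_seq=1208 A_ack=7119 B_seq=7119 B_ack=1208
After event 7: A_seq=1208 A_ack=7119 B_seq=7119 B_ack=1208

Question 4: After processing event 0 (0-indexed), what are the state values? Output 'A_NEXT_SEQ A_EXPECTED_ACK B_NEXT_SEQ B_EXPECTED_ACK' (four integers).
After event 0: A_seq=1127 A_ack=7000 B_seq=7000 B_ack=1127

1127 7000 7000 1127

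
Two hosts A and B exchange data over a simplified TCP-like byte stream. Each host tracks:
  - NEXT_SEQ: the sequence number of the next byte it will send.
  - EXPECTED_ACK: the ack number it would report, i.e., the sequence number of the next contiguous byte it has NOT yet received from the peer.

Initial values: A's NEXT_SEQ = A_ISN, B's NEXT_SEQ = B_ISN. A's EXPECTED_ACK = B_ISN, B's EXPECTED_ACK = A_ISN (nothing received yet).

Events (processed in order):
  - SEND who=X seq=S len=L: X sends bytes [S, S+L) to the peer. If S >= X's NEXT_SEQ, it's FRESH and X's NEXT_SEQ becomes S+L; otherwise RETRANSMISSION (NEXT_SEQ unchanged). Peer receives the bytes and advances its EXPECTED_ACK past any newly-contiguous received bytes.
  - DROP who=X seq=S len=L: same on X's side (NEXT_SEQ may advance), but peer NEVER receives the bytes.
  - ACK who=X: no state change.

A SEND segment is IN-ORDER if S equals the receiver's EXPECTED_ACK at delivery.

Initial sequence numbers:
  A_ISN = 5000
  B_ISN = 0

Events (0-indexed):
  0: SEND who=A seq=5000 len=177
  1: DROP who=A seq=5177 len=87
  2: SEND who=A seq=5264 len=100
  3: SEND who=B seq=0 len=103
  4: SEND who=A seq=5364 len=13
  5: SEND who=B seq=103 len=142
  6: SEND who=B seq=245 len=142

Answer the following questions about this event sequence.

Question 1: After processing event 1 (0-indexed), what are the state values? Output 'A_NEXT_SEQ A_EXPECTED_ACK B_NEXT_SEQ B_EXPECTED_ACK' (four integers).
After event 0: A_seq=5177 A_ack=0 B_seq=0 B_ack=5177
After event 1: A_seq=5264 A_ack=0 B_seq=0 B_ack=5177

5264 0 0 5177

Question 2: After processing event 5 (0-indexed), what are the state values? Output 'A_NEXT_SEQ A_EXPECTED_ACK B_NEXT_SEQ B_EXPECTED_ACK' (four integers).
After event 0: A_seq=5177 A_ack=0 B_seq=0 B_ack=5177
After event 1: A_seq=5264 A_ack=0 B_seq=0 B_ack=5177
After event 2: A_seq=5364 A_ack=0 B_seq=0 B_ack=5177
After event 3: A_seq=5364 A_ack=103 B_seq=103 B_ack=5177
After event 4: A_seq=5377 A_ack=103 B_seq=103 B_ack=5177
After event 5: A_seq=5377 A_ack=245 B_seq=245 B_ack=5177

5377 245 245 5177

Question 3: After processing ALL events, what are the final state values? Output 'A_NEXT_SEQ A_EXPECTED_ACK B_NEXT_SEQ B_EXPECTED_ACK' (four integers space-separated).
After event 0: A_seq=5177 A_ack=0 B_seq=0 B_ack=5177
After event 1: A_seq=5264 A_ack=0 B_seq=0 B_ack=5177
After event 2: A_seq=5364 A_ack=0 B_seq=0 B_ack=5177
After event 3: A_seq=5364 A_ack=103 B_seq=103 B_ack=5177
After event 4: A_seq=5377 A_ack=103 B_seq=103 B_ack=5177
After event 5: A_seq=5377 A_ack=245 B_seq=245 B_ack=5177
After event 6: A_seq=5377 A_ack=387 B_seq=387 B_ack=5177

Answer: 5377 387 387 5177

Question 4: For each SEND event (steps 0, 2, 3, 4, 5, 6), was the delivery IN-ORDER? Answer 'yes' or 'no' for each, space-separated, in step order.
Step 0: SEND seq=5000 -> in-order
Step 2: SEND seq=5264 -> out-of-order
Step 3: SEND seq=0 -> in-order
Step 4: SEND seq=5364 -> out-of-order
Step 5: SEND seq=103 -> in-order
Step 6: SEND seq=245 -> in-order

Answer: yes no yes no yes yes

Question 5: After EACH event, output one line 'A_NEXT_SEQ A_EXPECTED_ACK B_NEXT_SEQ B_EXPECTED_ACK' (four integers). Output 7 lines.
5177 0 0 5177
5264 0 0 5177
5364 0 0 5177
5364 103 103 5177
5377 103 103 5177
5377 245 245 5177
5377 387 387 5177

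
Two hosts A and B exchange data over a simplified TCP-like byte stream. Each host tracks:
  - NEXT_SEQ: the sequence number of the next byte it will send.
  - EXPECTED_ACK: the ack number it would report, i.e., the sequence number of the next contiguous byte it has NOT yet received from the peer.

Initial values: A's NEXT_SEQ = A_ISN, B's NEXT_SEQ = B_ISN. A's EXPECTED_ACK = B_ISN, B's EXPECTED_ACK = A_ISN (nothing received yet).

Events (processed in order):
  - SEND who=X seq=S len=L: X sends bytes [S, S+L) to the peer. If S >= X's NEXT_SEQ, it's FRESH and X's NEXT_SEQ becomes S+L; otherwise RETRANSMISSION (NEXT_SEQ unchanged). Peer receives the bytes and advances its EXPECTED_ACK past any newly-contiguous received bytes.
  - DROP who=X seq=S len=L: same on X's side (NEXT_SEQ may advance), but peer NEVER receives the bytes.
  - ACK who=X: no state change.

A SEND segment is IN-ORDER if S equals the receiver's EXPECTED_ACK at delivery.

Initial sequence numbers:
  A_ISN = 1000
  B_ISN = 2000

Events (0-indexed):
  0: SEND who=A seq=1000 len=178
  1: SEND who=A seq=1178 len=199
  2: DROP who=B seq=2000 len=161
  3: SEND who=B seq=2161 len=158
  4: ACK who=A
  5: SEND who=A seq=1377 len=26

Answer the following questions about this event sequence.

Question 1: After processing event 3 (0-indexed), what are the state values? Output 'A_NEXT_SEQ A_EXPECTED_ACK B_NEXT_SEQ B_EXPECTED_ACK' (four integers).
After event 0: A_seq=1178 A_ack=2000 B_seq=2000 B_ack=1178
After event 1: A_seq=1377 A_ack=2000 B_seq=2000 B_ack=1377
After event 2: A_seq=1377 A_ack=2000 B_seq=2161 B_ack=1377
After event 3: A_seq=1377 A_ack=2000 B_seq=2319 B_ack=1377

1377 2000 2319 1377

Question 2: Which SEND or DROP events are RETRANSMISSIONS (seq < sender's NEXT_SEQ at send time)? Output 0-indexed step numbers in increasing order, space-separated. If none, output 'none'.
Answer: none

Derivation:
Step 0: SEND seq=1000 -> fresh
Step 1: SEND seq=1178 -> fresh
Step 2: DROP seq=2000 -> fresh
Step 3: SEND seq=2161 -> fresh
Step 5: SEND seq=1377 -> fresh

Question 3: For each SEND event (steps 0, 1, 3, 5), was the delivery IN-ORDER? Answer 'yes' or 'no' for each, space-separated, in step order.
Answer: yes yes no yes

Derivation:
Step 0: SEND seq=1000 -> in-order
Step 1: SEND seq=1178 -> in-order
Step 3: SEND seq=2161 -> out-of-order
Step 5: SEND seq=1377 -> in-order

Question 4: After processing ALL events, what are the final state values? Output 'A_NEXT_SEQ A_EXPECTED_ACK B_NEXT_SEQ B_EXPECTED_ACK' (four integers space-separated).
After event 0: A_seq=1178 A_ack=2000 B_seq=2000 B_ack=1178
After event 1: A_seq=1377 A_ack=2000 B_seq=2000 B_ack=1377
After event 2: A_seq=1377 A_ack=2000 B_seq=2161 B_ack=1377
After event 3: A_seq=1377 A_ack=2000 B_seq=2319 B_ack=1377
After event 4: A_seq=1377 A_ack=2000 B_seq=2319 B_ack=1377
After event 5: A_seq=1403 A_ack=2000 B_seq=2319 B_ack=1403

Answer: 1403 2000 2319 1403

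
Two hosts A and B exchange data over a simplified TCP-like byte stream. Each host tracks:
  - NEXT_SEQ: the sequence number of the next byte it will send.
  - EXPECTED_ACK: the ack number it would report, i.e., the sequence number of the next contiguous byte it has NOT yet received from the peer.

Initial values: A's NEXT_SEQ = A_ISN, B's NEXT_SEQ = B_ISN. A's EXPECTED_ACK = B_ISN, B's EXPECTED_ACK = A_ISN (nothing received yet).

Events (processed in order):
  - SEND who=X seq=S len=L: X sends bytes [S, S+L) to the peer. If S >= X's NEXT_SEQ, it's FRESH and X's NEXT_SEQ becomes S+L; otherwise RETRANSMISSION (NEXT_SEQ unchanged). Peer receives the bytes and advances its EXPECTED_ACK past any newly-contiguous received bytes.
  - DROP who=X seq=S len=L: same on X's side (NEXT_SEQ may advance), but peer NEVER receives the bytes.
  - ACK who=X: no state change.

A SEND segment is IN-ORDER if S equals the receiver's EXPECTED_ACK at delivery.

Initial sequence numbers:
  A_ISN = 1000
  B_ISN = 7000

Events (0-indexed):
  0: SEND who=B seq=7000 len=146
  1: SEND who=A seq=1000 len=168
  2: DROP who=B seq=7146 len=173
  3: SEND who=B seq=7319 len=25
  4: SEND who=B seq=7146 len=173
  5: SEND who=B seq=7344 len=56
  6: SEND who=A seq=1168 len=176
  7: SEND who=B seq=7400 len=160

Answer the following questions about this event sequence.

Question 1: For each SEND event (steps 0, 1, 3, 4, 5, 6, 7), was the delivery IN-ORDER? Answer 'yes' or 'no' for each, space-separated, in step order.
Answer: yes yes no yes yes yes yes

Derivation:
Step 0: SEND seq=7000 -> in-order
Step 1: SEND seq=1000 -> in-order
Step 3: SEND seq=7319 -> out-of-order
Step 4: SEND seq=7146 -> in-order
Step 5: SEND seq=7344 -> in-order
Step 6: SEND seq=1168 -> in-order
Step 7: SEND seq=7400 -> in-order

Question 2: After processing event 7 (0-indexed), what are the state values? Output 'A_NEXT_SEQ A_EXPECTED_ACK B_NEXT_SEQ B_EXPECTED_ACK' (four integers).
After event 0: A_seq=1000 A_ack=7146 B_seq=7146 B_ack=1000
After event 1: A_seq=1168 A_ack=7146 B_seq=7146 B_ack=1168
After event 2: A_seq=1168 A_ack=7146 B_seq=7319 B_ack=1168
After event 3: A_seq=1168 A_ack=7146 B_seq=7344 B_ack=1168
After event 4: A_seq=1168 A_ack=7344 B_seq=7344 B_ack=1168
After event 5: A_seq=1168 A_ack=7400 B_seq=7400 B_ack=1168
After event 6: A_seq=1344 A_ack=7400 B_seq=7400 B_ack=1344
After event 7: A_seq=1344 A_ack=7560 B_seq=7560 B_ack=1344

1344 7560 7560 1344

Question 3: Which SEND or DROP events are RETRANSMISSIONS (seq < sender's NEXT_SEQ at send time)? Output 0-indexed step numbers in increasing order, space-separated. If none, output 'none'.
Step 0: SEND seq=7000 -> fresh
Step 1: SEND seq=1000 -> fresh
Step 2: DROP seq=7146 -> fresh
Step 3: SEND seq=7319 -> fresh
Step 4: SEND seq=7146 -> retransmit
Step 5: SEND seq=7344 -> fresh
Step 6: SEND seq=1168 -> fresh
Step 7: SEND seq=7400 -> fresh

Answer: 4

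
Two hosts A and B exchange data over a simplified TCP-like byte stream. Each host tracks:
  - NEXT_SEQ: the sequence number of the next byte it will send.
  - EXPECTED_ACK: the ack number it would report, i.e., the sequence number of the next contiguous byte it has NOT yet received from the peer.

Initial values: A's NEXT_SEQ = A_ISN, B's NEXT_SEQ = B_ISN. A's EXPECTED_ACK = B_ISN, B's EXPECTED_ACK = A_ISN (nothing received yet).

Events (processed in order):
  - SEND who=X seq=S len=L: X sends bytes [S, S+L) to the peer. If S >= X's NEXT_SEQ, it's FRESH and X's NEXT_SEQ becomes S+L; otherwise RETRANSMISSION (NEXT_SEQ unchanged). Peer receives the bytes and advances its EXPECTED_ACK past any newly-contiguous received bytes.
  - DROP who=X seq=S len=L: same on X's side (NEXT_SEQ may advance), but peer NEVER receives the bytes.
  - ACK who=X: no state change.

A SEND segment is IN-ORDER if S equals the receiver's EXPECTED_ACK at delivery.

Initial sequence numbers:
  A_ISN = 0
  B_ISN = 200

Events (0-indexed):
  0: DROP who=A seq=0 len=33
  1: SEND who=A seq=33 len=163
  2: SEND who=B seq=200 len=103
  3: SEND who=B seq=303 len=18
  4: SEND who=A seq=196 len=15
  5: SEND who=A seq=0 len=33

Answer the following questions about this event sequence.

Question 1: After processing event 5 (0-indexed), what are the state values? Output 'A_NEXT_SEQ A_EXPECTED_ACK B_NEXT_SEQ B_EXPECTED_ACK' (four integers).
After event 0: A_seq=33 A_ack=200 B_seq=200 B_ack=0
After event 1: A_seq=196 A_ack=200 B_seq=200 B_ack=0
After event 2: A_seq=196 A_ack=303 B_seq=303 B_ack=0
After event 3: A_seq=196 A_ack=321 B_seq=321 B_ack=0
After event 4: A_seq=211 A_ack=321 B_seq=321 B_ack=0
After event 5: A_seq=211 A_ack=321 B_seq=321 B_ack=211

211 321 321 211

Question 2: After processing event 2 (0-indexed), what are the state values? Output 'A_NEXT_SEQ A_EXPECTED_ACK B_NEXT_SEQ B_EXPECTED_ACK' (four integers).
After event 0: A_seq=33 A_ack=200 B_seq=200 B_ack=0
After event 1: A_seq=196 A_ack=200 B_seq=200 B_ack=0
After event 2: A_seq=196 A_ack=303 B_seq=303 B_ack=0

196 303 303 0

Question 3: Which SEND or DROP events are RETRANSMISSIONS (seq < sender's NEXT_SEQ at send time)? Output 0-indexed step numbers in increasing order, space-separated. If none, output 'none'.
Answer: 5

Derivation:
Step 0: DROP seq=0 -> fresh
Step 1: SEND seq=33 -> fresh
Step 2: SEND seq=200 -> fresh
Step 3: SEND seq=303 -> fresh
Step 4: SEND seq=196 -> fresh
Step 5: SEND seq=0 -> retransmit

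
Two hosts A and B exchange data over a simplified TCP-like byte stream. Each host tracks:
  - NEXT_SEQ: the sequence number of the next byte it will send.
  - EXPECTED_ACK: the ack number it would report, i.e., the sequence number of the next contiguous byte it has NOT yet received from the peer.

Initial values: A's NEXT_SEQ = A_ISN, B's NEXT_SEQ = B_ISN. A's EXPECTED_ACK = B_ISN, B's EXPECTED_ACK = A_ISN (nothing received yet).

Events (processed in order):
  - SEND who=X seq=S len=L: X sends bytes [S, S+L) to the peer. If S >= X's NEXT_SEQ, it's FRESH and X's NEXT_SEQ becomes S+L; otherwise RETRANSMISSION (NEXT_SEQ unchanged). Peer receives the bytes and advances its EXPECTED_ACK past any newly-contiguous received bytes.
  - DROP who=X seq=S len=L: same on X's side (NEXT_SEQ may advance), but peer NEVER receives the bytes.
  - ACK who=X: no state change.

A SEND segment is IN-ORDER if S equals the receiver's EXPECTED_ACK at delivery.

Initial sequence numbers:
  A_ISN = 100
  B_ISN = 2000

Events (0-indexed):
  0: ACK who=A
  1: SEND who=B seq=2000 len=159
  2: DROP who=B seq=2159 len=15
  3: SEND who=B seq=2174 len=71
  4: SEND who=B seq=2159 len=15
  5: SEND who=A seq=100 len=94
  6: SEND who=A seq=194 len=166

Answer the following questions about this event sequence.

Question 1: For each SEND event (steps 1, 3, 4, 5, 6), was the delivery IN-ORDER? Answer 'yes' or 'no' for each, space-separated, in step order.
Answer: yes no yes yes yes

Derivation:
Step 1: SEND seq=2000 -> in-order
Step 3: SEND seq=2174 -> out-of-order
Step 4: SEND seq=2159 -> in-order
Step 5: SEND seq=100 -> in-order
Step 6: SEND seq=194 -> in-order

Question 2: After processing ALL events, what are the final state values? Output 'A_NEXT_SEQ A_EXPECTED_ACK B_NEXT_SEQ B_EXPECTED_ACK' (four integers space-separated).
After event 0: A_seq=100 A_ack=2000 B_seq=2000 B_ack=100
After event 1: A_seq=100 A_ack=2159 B_seq=2159 B_ack=100
After event 2: A_seq=100 A_ack=2159 B_seq=2174 B_ack=100
After event 3: A_seq=100 A_ack=2159 B_seq=2245 B_ack=100
After event 4: A_seq=100 A_ack=2245 B_seq=2245 B_ack=100
After event 5: A_seq=194 A_ack=2245 B_seq=2245 B_ack=194
After event 6: A_seq=360 A_ack=2245 B_seq=2245 B_ack=360

Answer: 360 2245 2245 360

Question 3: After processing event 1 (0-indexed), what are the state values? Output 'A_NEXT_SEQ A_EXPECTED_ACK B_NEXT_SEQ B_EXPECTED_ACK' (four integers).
After event 0: A_seq=100 A_ack=2000 B_seq=2000 B_ack=100
After event 1: A_seq=100 A_ack=2159 B_seq=2159 B_ack=100

100 2159 2159 100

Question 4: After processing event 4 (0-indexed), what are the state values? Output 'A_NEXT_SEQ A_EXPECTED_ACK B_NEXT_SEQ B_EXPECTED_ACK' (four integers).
After event 0: A_seq=100 A_ack=2000 B_seq=2000 B_ack=100
After event 1: A_seq=100 A_ack=2159 B_seq=2159 B_ack=100
After event 2: A_seq=100 A_ack=2159 B_seq=2174 B_ack=100
After event 3: A_seq=100 A_ack=2159 B_seq=2245 B_ack=100
After event 4: A_seq=100 A_ack=2245 B_seq=2245 B_ack=100

100 2245 2245 100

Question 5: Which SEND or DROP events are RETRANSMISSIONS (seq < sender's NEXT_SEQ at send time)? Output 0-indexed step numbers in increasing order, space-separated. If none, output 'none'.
Answer: 4

Derivation:
Step 1: SEND seq=2000 -> fresh
Step 2: DROP seq=2159 -> fresh
Step 3: SEND seq=2174 -> fresh
Step 4: SEND seq=2159 -> retransmit
Step 5: SEND seq=100 -> fresh
Step 6: SEND seq=194 -> fresh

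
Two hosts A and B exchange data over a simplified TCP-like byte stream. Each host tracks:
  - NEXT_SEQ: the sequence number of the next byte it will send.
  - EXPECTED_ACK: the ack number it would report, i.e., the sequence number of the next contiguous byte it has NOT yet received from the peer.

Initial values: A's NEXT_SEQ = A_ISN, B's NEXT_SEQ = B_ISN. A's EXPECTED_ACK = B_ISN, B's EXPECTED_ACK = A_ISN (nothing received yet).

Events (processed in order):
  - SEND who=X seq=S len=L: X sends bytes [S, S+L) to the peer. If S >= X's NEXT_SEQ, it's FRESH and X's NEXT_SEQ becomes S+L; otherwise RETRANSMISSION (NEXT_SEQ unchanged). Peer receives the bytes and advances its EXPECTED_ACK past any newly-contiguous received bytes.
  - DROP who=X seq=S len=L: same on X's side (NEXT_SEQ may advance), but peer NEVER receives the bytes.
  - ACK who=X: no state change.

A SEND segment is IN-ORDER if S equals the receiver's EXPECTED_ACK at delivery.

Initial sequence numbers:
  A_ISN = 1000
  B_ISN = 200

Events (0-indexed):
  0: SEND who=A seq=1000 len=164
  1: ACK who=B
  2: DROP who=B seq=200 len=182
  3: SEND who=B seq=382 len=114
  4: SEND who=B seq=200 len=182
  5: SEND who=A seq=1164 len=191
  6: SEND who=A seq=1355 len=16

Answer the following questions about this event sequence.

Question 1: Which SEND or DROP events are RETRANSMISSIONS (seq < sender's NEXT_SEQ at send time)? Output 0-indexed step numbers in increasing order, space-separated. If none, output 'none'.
Answer: 4

Derivation:
Step 0: SEND seq=1000 -> fresh
Step 2: DROP seq=200 -> fresh
Step 3: SEND seq=382 -> fresh
Step 4: SEND seq=200 -> retransmit
Step 5: SEND seq=1164 -> fresh
Step 6: SEND seq=1355 -> fresh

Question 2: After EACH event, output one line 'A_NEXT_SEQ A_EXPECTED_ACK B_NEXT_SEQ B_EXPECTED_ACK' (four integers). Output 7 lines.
1164 200 200 1164
1164 200 200 1164
1164 200 382 1164
1164 200 496 1164
1164 496 496 1164
1355 496 496 1355
1371 496 496 1371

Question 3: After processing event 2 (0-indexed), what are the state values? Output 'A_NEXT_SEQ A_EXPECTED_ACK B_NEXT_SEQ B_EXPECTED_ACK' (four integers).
After event 0: A_seq=1164 A_ack=200 B_seq=200 B_ack=1164
After event 1: A_seq=1164 A_ack=200 B_seq=200 B_ack=1164
After event 2: A_seq=1164 A_ack=200 B_seq=382 B_ack=1164

1164 200 382 1164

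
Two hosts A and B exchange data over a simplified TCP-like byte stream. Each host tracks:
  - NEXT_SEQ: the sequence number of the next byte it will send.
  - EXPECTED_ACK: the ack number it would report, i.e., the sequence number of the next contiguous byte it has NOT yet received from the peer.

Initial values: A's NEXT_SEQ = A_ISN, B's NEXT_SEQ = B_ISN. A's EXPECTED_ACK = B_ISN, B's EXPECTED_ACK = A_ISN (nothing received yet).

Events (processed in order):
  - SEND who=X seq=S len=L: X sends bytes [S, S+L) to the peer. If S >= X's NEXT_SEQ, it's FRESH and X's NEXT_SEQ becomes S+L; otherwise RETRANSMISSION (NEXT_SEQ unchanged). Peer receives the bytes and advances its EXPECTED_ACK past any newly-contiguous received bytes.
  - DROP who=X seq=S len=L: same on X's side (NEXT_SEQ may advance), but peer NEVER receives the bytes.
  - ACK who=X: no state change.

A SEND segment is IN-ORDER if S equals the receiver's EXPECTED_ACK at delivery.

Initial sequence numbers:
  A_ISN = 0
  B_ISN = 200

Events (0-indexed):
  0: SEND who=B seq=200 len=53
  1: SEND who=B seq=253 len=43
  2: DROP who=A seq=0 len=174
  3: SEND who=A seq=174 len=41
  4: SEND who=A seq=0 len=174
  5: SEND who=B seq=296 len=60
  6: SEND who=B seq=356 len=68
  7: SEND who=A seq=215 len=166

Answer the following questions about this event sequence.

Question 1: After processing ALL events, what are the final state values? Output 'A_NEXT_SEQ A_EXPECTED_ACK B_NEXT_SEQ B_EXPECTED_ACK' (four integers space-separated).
Answer: 381 424 424 381

Derivation:
After event 0: A_seq=0 A_ack=253 B_seq=253 B_ack=0
After event 1: A_seq=0 A_ack=296 B_seq=296 B_ack=0
After event 2: A_seq=174 A_ack=296 B_seq=296 B_ack=0
After event 3: A_seq=215 A_ack=296 B_seq=296 B_ack=0
After event 4: A_seq=215 A_ack=296 B_seq=296 B_ack=215
After event 5: A_seq=215 A_ack=356 B_seq=356 B_ack=215
After event 6: A_seq=215 A_ack=424 B_seq=424 B_ack=215
After event 7: A_seq=381 A_ack=424 B_seq=424 B_ack=381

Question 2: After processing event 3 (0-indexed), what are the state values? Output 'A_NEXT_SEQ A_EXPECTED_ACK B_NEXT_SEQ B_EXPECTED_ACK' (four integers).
After event 0: A_seq=0 A_ack=253 B_seq=253 B_ack=0
After event 1: A_seq=0 A_ack=296 B_seq=296 B_ack=0
After event 2: A_seq=174 A_ack=296 B_seq=296 B_ack=0
After event 3: A_seq=215 A_ack=296 B_seq=296 B_ack=0

215 296 296 0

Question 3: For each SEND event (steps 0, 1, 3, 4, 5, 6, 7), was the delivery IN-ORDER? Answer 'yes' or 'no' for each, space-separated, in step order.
Step 0: SEND seq=200 -> in-order
Step 1: SEND seq=253 -> in-order
Step 3: SEND seq=174 -> out-of-order
Step 4: SEND seq=0 -> in-order
Step 5: SEND seq=296 -> in-order
Step 6: SEND seq=356 -> in-order
Step 7: SEND seq=215 -> in-order

Answer: yes yes no yes yes yes yes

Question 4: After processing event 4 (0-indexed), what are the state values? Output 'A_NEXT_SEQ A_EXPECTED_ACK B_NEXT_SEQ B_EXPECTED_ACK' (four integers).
After event 0: A_seq=0 A_ack=253 B_seq=253 B_ack=0
After event 1: A_seq=0 A_ack=296 B_seq=296 B_ack=0
After event 2: A_seq=174 A_ack=296 B_seq=296 B_ack=0
After event 3: A_seq=215 A_ack=296 B_seq=296 B_ack=0
After event 4: A_seq=215 A_ack=296 B_seq=296 B_ack=215

215 296 296 215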